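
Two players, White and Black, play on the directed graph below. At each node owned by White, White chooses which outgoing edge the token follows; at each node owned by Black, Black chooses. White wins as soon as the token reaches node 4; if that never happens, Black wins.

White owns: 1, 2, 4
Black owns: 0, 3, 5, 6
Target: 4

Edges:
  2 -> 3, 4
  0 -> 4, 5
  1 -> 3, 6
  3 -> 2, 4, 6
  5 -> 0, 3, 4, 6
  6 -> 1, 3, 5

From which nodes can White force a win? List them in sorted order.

2, 4

A0 = {4}
A1: add {2} — 2 (White) has 2→4.
A2 = A1; e.g. 0 (Black) can still go to 5. Fixed point.
White's winning region = {2, 4}.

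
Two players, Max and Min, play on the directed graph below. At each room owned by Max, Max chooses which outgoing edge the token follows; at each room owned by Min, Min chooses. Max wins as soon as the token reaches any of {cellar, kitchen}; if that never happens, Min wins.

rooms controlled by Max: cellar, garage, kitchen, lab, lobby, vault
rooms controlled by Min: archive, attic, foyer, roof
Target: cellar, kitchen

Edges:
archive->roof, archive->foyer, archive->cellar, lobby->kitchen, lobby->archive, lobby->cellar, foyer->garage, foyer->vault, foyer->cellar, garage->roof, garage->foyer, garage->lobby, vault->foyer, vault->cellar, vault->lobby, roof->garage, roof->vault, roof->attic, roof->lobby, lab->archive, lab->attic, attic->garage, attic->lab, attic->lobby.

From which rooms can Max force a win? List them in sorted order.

A0 = {cellar, kitchen}
A1: add {lobby, vault} — vault (Max) has vault→cellar; lobby (Max) has lobby→kitchen.
A2: add {garage} — garage (Max) has garage→lobby.
A3: add {foyer} — foyer (Min): all of {garage, vault, cellar} already in.
A4 = A3; e.g. roof (Min) can still go to attic. Fixed point.
Max's winning region = {cellar, foyer, garage, kitchen, lobby, vault}.

cellar, foyer, garage, kitchen, lobby, vault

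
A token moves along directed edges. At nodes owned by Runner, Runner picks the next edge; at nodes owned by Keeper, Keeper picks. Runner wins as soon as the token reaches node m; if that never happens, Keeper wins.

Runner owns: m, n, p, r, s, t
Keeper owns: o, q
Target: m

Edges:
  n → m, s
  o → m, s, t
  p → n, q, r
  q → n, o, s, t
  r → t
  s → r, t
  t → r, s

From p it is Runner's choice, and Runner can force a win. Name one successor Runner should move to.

A0 = {m}
A1: add {n} — n (Runner) has n→m.
A2: add {p} — p (Runner) has p→n.
A3 = A2; e.g. o (Keeper) can still go to s. Fixed point.
From p, successor n is in the attractor (rank 1); the other successors q, r are not.

n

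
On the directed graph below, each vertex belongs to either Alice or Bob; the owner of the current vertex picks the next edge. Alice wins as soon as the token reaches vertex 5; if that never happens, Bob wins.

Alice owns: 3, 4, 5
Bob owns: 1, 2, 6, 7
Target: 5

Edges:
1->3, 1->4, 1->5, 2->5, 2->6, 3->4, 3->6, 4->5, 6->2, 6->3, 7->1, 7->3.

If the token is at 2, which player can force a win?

Bob

A0 = {5}
A1: add {4} — 4 (Alice) has 4→5.
A2: add {3} — 3 (Alice) has 3→4.
A3: add {1} — 1 (Bob): all of {3, 4, 5} already in.
A4: add {7} — 7 (Bob): all of {1, 3} already in.
A5 = A4; e.g. 2 (Bob) can still go to 6. Fixed point.
2 never enters the attractor, so Bob can avoid the target forever.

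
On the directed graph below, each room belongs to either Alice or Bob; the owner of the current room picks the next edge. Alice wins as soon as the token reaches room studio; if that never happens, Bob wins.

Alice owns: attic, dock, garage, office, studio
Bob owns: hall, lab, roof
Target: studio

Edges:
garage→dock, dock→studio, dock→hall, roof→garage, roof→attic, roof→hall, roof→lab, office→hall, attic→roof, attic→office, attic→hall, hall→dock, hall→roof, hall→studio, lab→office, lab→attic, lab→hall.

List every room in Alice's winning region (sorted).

dock, garage, studio

A0 = {studio}
A1: add {dock} — dock (Alice) has dock→studio.
A2: add {garage} — garage (Alice) has garage→dock.
A3 = A2; e.g. roof (Bob) can still go to attic. Fixed point.
Alice's winning region = {dock, garage, studio}.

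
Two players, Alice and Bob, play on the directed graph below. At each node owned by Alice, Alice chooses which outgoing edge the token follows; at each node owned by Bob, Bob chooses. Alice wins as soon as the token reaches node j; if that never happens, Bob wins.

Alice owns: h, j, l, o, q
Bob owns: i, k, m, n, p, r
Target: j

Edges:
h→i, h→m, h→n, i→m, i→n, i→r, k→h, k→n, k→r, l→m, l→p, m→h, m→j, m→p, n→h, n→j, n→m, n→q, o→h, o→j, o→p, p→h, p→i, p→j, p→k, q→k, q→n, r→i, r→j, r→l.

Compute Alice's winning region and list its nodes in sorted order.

j, o

A0 = {j}
A1: add {o} — o (Alice) has o→j.
A2 = A1; e.g. h (Alice) has no edge into A1. Fixed point.
Alice's winning region = {j, o}.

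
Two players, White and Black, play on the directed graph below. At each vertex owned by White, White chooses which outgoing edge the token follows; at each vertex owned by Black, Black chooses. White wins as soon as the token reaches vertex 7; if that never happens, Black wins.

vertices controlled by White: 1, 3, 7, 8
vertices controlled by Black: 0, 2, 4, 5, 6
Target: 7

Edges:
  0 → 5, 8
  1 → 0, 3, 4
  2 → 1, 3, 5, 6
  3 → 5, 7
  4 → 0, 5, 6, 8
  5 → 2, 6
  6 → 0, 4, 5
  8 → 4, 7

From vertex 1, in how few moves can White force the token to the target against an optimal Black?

2

A0 = {7}
A1: add {3, 8} — 3 (White) has 3→7; 8 (White) has 8→7.
A2: add {1} — 1 (White) has 1→3.
A3 = A2; e.g. 0 (Black) can still go to 5. Fixed point.
1 enters the attractor at level 2, so White can force the target in 2 moves from there.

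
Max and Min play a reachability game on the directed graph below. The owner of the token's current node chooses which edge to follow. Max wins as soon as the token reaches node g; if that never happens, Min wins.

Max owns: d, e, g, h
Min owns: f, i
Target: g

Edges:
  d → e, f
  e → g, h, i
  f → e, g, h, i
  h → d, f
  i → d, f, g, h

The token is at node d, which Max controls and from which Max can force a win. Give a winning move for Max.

e

A0 = {g}
A1: add {e} — e (Max) has e→g.
A2: add {d} — d (Max) has d→e.
A3: add {h} — h (Max) has h→d.
A4 = A3; e.g. f (Min) can still go to i. Fixed point.
From d, successor e is in the attractor (rank 1); the other successor f is not.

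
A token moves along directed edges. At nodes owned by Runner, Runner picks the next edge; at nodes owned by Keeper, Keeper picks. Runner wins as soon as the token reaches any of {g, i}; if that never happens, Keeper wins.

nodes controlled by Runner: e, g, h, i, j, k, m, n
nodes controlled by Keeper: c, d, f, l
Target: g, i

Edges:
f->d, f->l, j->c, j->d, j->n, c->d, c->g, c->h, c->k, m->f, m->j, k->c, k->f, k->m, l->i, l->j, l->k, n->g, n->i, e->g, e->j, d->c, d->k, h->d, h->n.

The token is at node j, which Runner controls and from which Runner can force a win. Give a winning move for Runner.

n

A0 = {g, i}
A1: add {e, n} — e (Runner) has e→g; n (Runner) has n→g.
A2: add {h, j} — h (Runner) has h→n; j (Runner) has j→n.
A3: add {m} — m (Runner) has m→j.
A4: add {k} — k (Runner) has k→m.
A5: add {l} — l (Keeper): all of {i, j, k} already in.
A6 = A5; e.g. c (Keeper) can still go to d. Fixed point.
From j, successor n is in the attractor (rank 1); the other successors c, d are not.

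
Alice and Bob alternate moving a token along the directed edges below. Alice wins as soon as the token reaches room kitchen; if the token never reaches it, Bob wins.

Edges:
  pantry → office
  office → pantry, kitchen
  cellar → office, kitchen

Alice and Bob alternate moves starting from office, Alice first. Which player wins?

Alice

Track states (vertex, player-to-move).
A0 = {(kitchen,Alice), (kitchen,Bob)}
A1: add {(office,Alice), (cellar,Alice)}.
(office,Alice) ∈ A1 ⇒ Alice forces the target.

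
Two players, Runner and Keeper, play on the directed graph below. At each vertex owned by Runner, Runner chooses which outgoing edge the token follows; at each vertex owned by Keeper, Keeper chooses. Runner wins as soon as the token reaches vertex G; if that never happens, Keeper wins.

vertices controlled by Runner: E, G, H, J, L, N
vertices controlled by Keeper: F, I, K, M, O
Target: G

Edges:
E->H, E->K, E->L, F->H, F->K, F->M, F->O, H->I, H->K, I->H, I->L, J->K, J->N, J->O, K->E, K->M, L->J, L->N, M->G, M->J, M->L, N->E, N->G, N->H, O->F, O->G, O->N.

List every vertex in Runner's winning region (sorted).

E, G, H, I, J, K, L, M, N

A0 = {G}
A1: add {N} — N (Runner) has N→G.
A2: add {J, L} — J (Runner) has J→N; L (Runner) has L→N.
A3: add {E, M} — E (Runner) has E→L; M (Keeper): all of {G, J, L} already in.
A4: add {K} — K (Keeper): all of {E, M} already in.
A5: add {H} — H (Runner) has H→K.
A6: add {I} — I (Keeper): all of {H, L} already in.
A7 = A6; e.g. F (Keeper) can still go to O. Fixed point.
Runner's winning region = {E, G, H, I, J, K, L, M, N}.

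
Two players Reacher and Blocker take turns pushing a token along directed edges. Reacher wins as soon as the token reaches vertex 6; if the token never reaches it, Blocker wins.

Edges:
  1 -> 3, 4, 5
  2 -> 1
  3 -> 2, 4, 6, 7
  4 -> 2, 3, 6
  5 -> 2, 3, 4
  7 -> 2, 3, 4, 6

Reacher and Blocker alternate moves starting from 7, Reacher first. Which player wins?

Reacher

Track states (vertex, player-to-move).
A0 = {(6,Reacher), (6,Blocker)}
A1: add {(3,Reacher), (4,Reacher), (7,Reacher)}.
(7,Reacher) ∈ A1 ⇒ Reacher forces the target.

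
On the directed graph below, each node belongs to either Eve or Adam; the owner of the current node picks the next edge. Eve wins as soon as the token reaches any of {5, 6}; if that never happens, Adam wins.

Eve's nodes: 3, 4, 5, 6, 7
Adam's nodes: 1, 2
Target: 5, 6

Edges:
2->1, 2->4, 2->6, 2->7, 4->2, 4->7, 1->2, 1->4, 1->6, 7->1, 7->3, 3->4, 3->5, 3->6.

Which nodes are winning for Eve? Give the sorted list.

3, 4, 5, 6, 7

A0 = {5, 6}
A1: add {3} — 3 (Eve) has 3→5.
A2: add {7} — 7 (Eve) has 7→3.
A3: add {4} — 4 (Eve) has 4→7.
A4 = A3; e.g. 1 (Adam) can still go to 2. Fixed point.
Eve's winning region = {3, 4, 5, 6, 7}.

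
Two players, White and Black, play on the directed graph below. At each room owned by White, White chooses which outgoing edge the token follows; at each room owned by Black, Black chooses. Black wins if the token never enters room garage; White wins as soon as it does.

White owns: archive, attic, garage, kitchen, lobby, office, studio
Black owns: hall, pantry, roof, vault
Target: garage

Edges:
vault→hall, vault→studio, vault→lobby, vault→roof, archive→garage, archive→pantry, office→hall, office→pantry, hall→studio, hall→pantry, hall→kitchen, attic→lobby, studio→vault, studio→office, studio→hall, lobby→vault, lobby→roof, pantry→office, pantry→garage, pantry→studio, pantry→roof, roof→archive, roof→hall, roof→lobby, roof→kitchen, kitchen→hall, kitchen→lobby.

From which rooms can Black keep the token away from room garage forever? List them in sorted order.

A0 = {garage}
A1: add {archive} — archive (White) has archive→garage.
A2 = A1; e.g. vault (Black) can still go to hall. Fixed point.
White's attractor = {archive, garage}; Black avoids the target exactly from the complement.

attic, hall, kitchen, lobby, office, pantry, roof, studio, vault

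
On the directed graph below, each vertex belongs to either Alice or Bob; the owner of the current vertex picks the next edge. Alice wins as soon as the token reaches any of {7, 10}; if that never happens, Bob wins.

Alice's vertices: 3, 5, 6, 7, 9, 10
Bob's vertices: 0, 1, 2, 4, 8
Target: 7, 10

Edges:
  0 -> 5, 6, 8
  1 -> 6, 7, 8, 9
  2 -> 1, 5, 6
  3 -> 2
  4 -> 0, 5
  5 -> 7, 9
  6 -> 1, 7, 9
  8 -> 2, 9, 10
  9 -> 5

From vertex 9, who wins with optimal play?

Alice

A0 = {7, 10}
A1: add {5, 6} — 5 (Alice) has 5→7; 6 (Alice) has 6→7.
A2: add {9} — 9 (Alice) has 9→5.
A3 = A2; e.g. 0 (Bob) can still go to 8. Fixed point.
9 ∈ A2, so Alice can force the target.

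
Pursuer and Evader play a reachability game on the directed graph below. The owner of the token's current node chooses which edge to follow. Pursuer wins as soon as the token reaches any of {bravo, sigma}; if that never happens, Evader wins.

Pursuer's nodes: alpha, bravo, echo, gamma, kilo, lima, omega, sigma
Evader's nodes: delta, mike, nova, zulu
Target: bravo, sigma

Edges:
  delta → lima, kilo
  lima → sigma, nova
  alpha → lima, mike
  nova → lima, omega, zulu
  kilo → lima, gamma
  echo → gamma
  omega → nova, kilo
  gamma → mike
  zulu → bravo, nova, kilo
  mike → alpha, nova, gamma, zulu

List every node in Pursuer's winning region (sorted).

alpha, bravo, delta, kilo, lima, omega, sigma

A0 = {bravo, sigma}
A1: add {lima} — lima (Pursuer) has lima→sigma.
A2: add {alpha, kilo} — alpha (Pursuer) has alpha→lima; kilo (Pursuer) has kilo→lima.
A3: add {delta, omega} — delta (Evader): all of {lima, kilo} already in; omega (Pursuer) has omega→kilo.
A4 = A3; e.g. nova (Evader) can still go to zulu. Fixed point.
Pursuer's winning region = {alpha, bravo, delta, kilo, lima, omega, sigma}.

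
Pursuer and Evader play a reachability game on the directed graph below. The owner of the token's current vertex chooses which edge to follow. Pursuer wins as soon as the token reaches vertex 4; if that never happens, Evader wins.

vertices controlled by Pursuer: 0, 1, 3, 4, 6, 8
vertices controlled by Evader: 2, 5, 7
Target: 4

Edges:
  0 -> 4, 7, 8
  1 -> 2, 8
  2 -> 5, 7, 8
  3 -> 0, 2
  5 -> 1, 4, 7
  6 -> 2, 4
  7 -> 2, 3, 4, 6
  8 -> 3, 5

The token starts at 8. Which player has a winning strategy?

A0 = {4}
A1: add {0, 6} — 0 (Pursuer) has 0→4; 6 (Pursuer) has 6→4.
A2: add {3} — 3 (Pursuer) has 3→0.
A3: add {8} — 8 (Pursuer) has 8→3.
8 ∈ A3, so Pursuer can force the target.

Pursuer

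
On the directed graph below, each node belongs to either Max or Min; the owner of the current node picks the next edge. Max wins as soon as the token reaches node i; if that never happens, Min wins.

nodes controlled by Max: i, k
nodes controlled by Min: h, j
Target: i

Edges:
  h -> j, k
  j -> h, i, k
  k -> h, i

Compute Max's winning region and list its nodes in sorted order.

i, k

A0 = {i}
A1: add {k} — k (Max) has k→i.
A2 = A1; e.g. h (Min) can still go to j. Fixed point.
Max's winning region = {i, k}.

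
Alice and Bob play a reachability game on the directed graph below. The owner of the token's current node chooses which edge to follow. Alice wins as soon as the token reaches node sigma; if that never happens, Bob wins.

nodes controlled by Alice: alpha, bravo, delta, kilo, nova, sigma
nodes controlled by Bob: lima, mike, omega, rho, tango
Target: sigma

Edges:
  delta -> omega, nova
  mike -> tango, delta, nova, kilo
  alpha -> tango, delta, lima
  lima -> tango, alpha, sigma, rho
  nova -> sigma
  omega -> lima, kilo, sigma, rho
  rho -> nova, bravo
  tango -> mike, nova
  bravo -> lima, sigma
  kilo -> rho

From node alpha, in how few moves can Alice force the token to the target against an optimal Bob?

A0 = {sigma}
A1: add {bravo, nova} — nova (Alice) has nova→sigma; bravo (Alice) has bravo→sigma.
A2: add {delta, rho} — delta (Alice) has delta→nova; rho (Bob): all of {nova, bravo} already in.
A3: add {alpha, kilo} — alpha (Alice) has alpha→delta; kilo (Alice) has kilo→rho.
A4 = A3; e.g. tango (Bob) can still go to mike. Fixed point.
alpha enters the attractor at level 3, so Alice can force the target in 3 moves from there.

3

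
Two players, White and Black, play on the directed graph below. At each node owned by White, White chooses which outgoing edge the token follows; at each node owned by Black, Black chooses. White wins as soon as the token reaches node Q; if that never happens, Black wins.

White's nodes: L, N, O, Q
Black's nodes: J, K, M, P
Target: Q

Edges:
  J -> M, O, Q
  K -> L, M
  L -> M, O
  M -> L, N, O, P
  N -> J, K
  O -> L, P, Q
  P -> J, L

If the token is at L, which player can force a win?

A0 = {Q}
A1: add {O} — O (White) has O→Q.
A2: add {L} — L (White) has L→O.
A3 = A2; e.g. J (Black) can still go to M. Fixed point.
L ∈ A2, so White can force the target.

White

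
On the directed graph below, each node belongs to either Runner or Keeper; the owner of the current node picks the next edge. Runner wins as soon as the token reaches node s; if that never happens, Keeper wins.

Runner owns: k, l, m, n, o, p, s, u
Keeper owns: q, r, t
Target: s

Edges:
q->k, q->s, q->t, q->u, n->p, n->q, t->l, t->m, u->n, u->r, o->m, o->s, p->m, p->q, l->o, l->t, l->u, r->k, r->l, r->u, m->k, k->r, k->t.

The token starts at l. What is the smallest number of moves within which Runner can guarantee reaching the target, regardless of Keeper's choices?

2

A0 = {s}
A1: add {o} — o (Runner) has o→s.
A2: add {l} — l (Runner) has l→o.
A3 = A2; e.g. k (Runner) has no edge into A2. Fixed point.
l enters the attractor at level 2, so Runner can force the target in 2 moves from there.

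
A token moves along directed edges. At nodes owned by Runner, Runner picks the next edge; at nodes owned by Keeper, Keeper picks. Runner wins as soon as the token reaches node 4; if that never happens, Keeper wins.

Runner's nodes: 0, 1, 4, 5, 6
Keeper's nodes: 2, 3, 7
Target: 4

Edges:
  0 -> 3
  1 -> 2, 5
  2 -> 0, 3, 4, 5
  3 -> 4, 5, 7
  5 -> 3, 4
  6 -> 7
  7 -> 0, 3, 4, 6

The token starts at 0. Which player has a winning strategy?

A0 = {4}
A1: add {5} — 5 (Runner) has 5→4.
A2: add {1} — 1 (Runner) has 1→5.
A3 = A2; e.g. 0 (Runner) has no edge into A2. Fixed point.
0 never enters the attractor, so Keeper can avoid the target forever.

Keeper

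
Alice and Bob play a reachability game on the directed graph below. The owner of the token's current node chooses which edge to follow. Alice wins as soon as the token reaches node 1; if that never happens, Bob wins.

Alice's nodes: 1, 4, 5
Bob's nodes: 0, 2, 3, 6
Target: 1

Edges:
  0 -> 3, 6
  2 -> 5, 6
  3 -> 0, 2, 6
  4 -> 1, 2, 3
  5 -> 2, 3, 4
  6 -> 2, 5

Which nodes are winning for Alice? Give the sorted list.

A0 = {1}
A1: add {4} — 4 (Alice) has 4→1.
A2: add {5} — 5 (Alice) has 5→4.
A3 = A2; e.g. 0 (Bob) can still go to 3. Fixed point.
Alice's winning region = {1, 4, 5}.

1, 4, 5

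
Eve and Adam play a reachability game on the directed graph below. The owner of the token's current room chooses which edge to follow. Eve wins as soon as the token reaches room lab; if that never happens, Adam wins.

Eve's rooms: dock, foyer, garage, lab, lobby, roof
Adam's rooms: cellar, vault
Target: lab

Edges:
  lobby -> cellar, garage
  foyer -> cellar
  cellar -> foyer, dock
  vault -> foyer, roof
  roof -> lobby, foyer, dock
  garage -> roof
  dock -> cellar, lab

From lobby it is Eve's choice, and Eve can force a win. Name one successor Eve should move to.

garage

A0 = {lab}
A1: add {dock} — dock (Eve) has dock→lab.
A2: add {roof} — roof (Eve) has roof→dock.
A3: add {garage} — garage (Eve) has garage→roof.
A4: add {lobby} — lobby (Eve) has lobby→garage.
A5 = A4; e.g. foyer (Eve) has no edge into A4. Fixed point.
From lobby, successor garage is in the attractor (rank 3); the other successor cellar is not.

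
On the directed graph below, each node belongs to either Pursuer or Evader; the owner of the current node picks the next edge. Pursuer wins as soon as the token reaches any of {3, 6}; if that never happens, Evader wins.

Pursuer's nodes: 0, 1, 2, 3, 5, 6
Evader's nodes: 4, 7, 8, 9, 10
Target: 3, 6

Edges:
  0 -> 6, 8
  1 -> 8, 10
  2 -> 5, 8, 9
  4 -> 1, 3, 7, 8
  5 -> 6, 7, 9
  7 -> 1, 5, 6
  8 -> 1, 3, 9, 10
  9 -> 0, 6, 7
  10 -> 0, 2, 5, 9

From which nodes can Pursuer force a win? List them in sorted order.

A0 = {3, 6}
A1: add {0, 5} — 0 (Pursuer) has 0→6; 5 (Pursuer) has 5→6.
A2: add {2} — 2 (Pursuer) has 2→5.
A3 = A2; e.g. 1 (Pursuer) has no edge into A2. Fixed point.
Pursuer's winning region = {0, 2, 3, 5, 6}.

0, 2, 3, 5, 6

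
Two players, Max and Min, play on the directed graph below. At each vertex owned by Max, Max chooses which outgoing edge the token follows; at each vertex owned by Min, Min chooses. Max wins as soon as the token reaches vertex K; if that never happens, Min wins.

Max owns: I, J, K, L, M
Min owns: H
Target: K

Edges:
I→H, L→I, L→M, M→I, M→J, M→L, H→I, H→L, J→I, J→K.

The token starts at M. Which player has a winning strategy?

A0 = {K}
A1: add {J} — J (Max) has J→K.
A2: add {M} — M (Max) has M→J.
M ∈ A2, so Max can force the target.

Max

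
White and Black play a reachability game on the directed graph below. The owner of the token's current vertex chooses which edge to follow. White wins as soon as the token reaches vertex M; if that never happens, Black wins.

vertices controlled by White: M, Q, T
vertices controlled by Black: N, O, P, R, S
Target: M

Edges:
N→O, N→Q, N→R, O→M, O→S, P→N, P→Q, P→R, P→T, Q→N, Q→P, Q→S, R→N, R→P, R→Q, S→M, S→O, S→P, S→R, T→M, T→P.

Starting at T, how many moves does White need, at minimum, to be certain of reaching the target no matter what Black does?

1

A0 = {M}
A1: add {T} — T (White) has T→M.
A2 = A1; e.g. N (Black) can still go to O. Fixed point.
T enters the attractor at level 1, so White can force the target in 1 move from there.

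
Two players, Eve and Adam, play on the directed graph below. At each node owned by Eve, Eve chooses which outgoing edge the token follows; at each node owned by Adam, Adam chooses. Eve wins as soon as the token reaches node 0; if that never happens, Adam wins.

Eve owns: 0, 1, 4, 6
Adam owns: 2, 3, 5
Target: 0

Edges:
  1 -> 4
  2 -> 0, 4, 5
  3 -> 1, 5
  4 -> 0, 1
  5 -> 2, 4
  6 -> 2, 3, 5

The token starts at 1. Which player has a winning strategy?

Eve

A0 = {0}
A1: add {4} — 4 (Eve) has 4→0.
A2: add {1} — 1 (Eve) has 1→4.
A3 = A2; e.g. 2 (Adam) can still go to 5. Fixed point.
1 ∈ A2, so Eve can force the target.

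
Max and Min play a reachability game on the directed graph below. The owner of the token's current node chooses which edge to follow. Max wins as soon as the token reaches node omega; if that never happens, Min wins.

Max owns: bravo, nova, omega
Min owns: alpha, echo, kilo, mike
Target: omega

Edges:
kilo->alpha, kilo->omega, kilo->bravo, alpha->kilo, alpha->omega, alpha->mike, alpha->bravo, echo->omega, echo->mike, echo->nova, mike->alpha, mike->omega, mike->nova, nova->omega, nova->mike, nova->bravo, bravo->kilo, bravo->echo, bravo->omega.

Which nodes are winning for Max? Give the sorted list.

A0 = {omega}
A1: add {bravo, nova} — nova (Max) has nova→omega; bravo (Max) has bravo→omega.
A2 = A1; e.g. kilo (Min) can still go to alpha. Fixed point.
Max's winning region = {bravo, nova, omega}.

bravo, nova, omega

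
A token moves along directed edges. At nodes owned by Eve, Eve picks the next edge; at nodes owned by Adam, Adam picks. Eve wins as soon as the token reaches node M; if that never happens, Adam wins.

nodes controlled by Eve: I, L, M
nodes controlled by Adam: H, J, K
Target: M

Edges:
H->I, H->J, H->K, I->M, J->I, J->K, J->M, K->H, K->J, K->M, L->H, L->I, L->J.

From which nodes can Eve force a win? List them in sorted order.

I, L, M

A0 = {M}
A1: add {I} — I (Eve) has I→M.
A2: add {L} — L (Eve) has L→I.
A3 = A2; e.g. H (Adam) can still go to J. Fixed point.
Eve's winning region = {I, L, M}.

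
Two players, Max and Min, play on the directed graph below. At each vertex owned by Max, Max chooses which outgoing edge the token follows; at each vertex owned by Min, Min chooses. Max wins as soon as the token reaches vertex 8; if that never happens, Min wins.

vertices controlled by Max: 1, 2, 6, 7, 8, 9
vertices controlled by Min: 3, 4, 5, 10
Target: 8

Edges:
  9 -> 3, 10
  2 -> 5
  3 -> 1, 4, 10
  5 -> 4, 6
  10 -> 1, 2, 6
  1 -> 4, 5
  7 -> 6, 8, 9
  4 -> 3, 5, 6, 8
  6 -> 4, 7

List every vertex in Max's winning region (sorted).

A0 = {8}
A1: add {7} — 7 (Max) has 7→8.
A2: add {6} — 6 (Max) has 6→7.
A3 = A2; e.g. 1 (Max) has no edge into A2. Fixed point.
Max's winning region = {6, 7, 8}.

6, 7, 8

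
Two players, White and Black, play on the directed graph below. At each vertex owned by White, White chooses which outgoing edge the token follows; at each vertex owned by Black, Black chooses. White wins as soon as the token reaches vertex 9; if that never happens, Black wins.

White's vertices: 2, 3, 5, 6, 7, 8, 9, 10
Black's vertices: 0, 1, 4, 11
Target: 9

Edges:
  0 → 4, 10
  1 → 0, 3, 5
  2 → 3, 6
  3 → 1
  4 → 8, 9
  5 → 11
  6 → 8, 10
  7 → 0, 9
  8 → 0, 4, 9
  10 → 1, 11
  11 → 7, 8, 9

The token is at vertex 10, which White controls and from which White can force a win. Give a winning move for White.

11

A0 = {9}
A1: add {7, 8} — 7 (White) has 7→9; 8 (White) has 8→9.
A2: add {4, 6, 11} — 4 (Black): all of {8, 9} already in; 6 (White) has 6→8; 11 (Black): all of {7, 8, 9} already in.
A3: add {2, 5, 10} — 2 (White) has 2→6; 5 (White) has 5→11; 10 (White) has 10→11.
A4: add {0} — 0 (Black): all of {4, 10} already in.
A5 = A4; e.g. 1 (Black) can still go to 3. Fixed point.
From 10, successor 11 is in the attractor (rank 2); the other successor 1 is not.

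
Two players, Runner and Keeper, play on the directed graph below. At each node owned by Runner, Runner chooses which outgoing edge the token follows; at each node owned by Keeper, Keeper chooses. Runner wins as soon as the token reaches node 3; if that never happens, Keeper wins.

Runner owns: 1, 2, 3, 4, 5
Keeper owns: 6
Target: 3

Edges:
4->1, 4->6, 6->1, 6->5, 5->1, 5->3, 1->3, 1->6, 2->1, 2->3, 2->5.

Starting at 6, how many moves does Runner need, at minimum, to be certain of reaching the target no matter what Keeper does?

A0 = {3}
A1: add {1, 2, 5} — 1 (Runner) has 1→3; 2 (Runner) has 2→3; 5 (Runner) has 5→3.
A2: add {4, 6} — 4 (Runner) has 4→1; 6 (Keeper): all of {1, 5} already in.
A2 = all vertices. Fixed point.
6 enters the attractor at level 2, so Runner can force the target in 2 moves from there.

2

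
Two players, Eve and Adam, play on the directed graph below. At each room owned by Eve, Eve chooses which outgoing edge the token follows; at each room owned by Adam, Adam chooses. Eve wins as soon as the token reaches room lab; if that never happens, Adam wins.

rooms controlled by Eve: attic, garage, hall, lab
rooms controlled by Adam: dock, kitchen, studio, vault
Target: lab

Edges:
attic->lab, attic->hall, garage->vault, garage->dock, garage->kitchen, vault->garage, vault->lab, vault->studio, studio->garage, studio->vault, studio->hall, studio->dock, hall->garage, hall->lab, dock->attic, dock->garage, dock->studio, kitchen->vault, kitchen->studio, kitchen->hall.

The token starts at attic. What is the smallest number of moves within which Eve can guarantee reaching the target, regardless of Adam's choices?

1

A0 = {lab}
A1: add {attic, hall} — attic (Eve) has attic→lab; hall (Eve) has hall→lab.
A2 = A1; e.g. garage (Eve) has no edge into A1. Fixed point.
attic enters the attractor at level 1, so Eve can force the target in 1 move from there.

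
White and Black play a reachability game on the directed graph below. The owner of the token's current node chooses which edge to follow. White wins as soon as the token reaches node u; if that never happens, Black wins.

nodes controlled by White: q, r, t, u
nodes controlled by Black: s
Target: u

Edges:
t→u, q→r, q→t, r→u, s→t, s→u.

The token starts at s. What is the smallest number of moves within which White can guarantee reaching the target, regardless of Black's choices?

2

A0 = {u}
A1: add {r, t} — r (White) has r→u; t (White) has t→u.
A2: add {q, s} — q (White) has q→r; s (Black): all of {t, u} already in.
A2 = all vertices. Fixed point.
s enters the attractor at level 2, so White can force the target in 2 moves from there.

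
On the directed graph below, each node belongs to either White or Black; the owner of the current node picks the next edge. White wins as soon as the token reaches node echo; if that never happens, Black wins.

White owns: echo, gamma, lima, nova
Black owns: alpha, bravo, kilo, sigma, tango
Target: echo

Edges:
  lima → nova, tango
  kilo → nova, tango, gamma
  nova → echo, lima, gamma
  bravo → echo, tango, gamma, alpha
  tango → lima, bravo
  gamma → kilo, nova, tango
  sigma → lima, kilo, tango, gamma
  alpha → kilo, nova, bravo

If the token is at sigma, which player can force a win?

A0 = {echo}
A1: add {nova} — nova (White) has nova→echo.
A2: add {gamma, lima} — lima (White) has lima→nova; gamma (White) has gamma→nova.
A3 = A2; e.g. kilo (Black) can still go to tango. Fixed point.
sigma never enters the attractor, so Black can avoid the target forever.

Black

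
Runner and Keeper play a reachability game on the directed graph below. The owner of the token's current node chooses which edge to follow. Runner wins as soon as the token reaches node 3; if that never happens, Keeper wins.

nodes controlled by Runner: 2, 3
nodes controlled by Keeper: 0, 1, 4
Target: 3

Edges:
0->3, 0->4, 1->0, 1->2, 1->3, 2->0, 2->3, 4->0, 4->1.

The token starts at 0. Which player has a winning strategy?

A0 = {3}
A1: add {2} — 2 (Runner) has 2→3.
A2 = A1; e.g. 0 (Keeper) can still go to 4. Fixed point.
0 never enters the attractor, so Keeper can avoid the target forever.

Keeper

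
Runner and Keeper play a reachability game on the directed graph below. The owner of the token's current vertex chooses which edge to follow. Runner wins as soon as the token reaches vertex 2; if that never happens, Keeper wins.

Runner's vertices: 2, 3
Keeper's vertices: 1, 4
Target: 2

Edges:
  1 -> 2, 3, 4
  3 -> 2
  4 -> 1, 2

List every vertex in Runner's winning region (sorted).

2, 3

A0 = {2}
A1: add {3} — 3 (Runner) has 3→2.
A2 = A1; e.g. 1 (Keeper) can still go to 4. Fixed point.
Runner's winning region = {2, 3}.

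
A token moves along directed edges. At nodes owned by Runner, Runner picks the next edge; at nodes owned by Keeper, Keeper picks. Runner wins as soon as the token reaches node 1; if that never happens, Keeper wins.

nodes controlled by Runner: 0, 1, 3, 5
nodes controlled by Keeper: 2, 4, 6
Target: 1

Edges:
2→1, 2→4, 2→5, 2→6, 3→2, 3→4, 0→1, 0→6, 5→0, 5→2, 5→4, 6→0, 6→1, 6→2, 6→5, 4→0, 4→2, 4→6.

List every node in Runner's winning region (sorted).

0, 1, 5

A0 = {1}
A1: add {0} — 0 (Runner) has 0→1.
A2: add {5} — 5 (Runner) has 5→0.
A3 = A2; e.g. 2 (Keeper) can still go to 4. Fixed point.
Runner's winning region = {0, 1, 5}.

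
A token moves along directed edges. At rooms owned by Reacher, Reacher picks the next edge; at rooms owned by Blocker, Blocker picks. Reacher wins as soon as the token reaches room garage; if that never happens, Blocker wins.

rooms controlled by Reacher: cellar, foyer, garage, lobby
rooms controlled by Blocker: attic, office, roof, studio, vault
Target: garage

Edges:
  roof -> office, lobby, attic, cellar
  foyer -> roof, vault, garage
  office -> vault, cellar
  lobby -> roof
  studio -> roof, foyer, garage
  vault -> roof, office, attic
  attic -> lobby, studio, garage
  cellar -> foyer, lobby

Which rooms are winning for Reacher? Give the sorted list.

A0 = {garage}
A1: add {foyer} — foyer (Reacher) has foyer→garage.
A2: add {cellar} — cellar (Reacher) has cellar→foyer.
A3 = A2; e.g. roof (Blocker) can still go to office. Fixed point.
Reacher's winning region = {cellar, foyer, garage}.

cellar, foyer, garage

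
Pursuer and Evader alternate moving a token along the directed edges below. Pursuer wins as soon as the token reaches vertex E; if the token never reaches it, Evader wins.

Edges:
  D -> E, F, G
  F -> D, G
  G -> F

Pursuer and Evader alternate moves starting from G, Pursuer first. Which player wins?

Track states (vertex, player-to-move).
A0 = {(E,Pursuer), (E,Evader)}
A1: add {(D,Pursuer)}.
A2 = A1; e.g. (D,Evader) stays out. (G,Pursuer) never enters ⇒ Evader avoids the target.

Evader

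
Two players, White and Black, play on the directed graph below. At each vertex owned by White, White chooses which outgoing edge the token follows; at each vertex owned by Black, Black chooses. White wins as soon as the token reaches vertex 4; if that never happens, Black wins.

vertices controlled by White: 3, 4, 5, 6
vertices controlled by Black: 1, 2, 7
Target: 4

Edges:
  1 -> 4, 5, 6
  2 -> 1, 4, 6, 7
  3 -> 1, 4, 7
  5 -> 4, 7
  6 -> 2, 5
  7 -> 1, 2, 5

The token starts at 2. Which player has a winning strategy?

A0 = {4}
A1: add {3, 5} — 3 (White) has 3→4; 5 (White) has 5→4.
A2: add {6} — 6 (White) has 6→5.
A3: add {1} — 1 (Black): all of {4, 5, 6} already in.
A4 = A3; e.g. 2 (Black) can still go to 7. Fixed point.
2 never enters the attractor, so Black can avoid the target forever.

Black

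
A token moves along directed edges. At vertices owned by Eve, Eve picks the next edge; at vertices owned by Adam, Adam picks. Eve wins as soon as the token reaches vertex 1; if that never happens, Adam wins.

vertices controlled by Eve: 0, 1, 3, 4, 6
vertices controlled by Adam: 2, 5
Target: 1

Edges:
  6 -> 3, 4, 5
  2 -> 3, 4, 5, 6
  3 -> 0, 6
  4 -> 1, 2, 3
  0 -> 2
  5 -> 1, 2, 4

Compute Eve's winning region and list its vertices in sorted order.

1, 3, 4, 6

A0 = {1}
A1: add {4} — 4 (Eve) has 4→1.
A2: add {6} — 6 (Eve) has 6→4.
A3: add {3} — 3 (Eve) has 3→6.
A4 = A3; e.g. 0 (Eve) has no edge into A3. Fixed point.
Eve's winning region = {1, 3, 4, 6}.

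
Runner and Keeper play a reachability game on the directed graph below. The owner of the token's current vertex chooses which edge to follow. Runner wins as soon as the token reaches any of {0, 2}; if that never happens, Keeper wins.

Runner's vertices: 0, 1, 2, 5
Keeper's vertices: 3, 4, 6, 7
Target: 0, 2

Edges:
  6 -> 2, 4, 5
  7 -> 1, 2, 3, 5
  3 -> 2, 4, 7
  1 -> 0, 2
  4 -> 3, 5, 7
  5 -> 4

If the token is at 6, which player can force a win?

A0 = {0, 2}
A1: add {1} — 1 (Runner) has 1→0.
A2 = A1; e.g. 3 (Keeper) can still go to 4. Fixed point.
6 never enters the attractor, so Keeper can avoid the target forever.

Keeper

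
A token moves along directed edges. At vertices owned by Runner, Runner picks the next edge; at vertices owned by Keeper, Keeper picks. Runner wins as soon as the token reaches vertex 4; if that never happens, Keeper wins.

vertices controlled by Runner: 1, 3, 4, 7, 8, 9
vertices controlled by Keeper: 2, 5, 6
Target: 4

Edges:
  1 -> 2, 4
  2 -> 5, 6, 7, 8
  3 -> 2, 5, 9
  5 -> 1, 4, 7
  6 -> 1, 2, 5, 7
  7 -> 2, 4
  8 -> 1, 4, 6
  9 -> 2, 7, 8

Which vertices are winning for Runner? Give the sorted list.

1, 3, 4, 5, 7, 8, 9

A0 = {4}
A1: add {1, 7, 8} — 1 (Runner) has 1→4; 7 (Runner) has 7→4; 8 (Runner) has 8→4.
A2: add {5, 9} — 5 (Keeper): all of {1, 4, 7} already in; 9 (Runner) has 9→7.
A3: add {3} — 3 (Runner) has 3→5.
A4 = A3; e.g. 2 (Keeper) can still go to 6. Fixed point.
Runner's winning region = {1, 3, 4, 5, 7, 8, 9}.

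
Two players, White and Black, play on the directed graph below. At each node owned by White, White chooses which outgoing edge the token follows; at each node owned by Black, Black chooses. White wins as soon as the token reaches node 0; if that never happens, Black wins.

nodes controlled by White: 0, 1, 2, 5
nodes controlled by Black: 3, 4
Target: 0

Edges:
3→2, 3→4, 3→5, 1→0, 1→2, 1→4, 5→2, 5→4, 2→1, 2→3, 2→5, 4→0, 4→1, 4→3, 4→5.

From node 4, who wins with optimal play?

A0 = {0}
A1: add {1} — 1 (White) has 1→0.
A2: add {2} — 2 (White) has 2→1.
A3: add {5} — 5 (White) has 5→2.
A4 = A3; e.g. 3 (Black) can still go to 4. Fixed point.
4 never enters the attractor, so Black can avoid the target forever.

Black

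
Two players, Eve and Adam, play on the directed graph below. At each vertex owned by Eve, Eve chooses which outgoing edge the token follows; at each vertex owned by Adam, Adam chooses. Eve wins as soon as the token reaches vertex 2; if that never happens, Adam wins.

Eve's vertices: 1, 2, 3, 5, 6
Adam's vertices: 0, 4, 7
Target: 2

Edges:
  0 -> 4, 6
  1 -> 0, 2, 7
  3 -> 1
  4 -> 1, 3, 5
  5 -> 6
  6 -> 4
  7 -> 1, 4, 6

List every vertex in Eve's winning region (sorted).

A0 = {2}
A1: add {1} — 1 (Eve) has 1→2.
A2: add {3} — 3 (Eve) has 3→1.
A3 = A2; e.g. 0 (Adam) can still go to 4. Fixed point.
Eve's winning region = {1, 2, 3}.

1, 2, 3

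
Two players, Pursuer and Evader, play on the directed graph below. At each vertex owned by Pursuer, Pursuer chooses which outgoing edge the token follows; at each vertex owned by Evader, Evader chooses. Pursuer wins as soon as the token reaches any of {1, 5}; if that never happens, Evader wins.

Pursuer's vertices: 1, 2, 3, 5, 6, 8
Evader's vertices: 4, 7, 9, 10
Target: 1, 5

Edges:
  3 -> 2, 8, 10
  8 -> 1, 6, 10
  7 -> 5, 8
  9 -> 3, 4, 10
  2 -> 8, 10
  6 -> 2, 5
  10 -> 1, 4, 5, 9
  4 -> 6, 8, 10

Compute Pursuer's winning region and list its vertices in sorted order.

A0 = {1, 5}
A1: add {6, 8} — 6 (Pursuer) has 6→5; 8 (Pursuer) has 8→1.
A2: add {2, 3, 7} — 2 (Pursuer) has 2→8; 3 (Pursuer) has 3→8; 7 (Evader): all of {5, 8} already in.
A3 = A2; e.g. 4 (Evader) can still go to 10. Fixed point.
Pursuer's winning region = {1, 2, 3, 5, 6, 7, 8}.

1, 2, 3, 5, 6, 7, 8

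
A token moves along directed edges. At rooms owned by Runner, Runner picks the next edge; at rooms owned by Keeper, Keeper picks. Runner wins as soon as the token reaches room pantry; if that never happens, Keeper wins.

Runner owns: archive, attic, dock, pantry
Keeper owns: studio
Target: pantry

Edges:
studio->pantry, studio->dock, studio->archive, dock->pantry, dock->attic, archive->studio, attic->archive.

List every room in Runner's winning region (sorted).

A0 = {pantry}
A1: add {dock} — dock (Runner) has dock→pantry.
A2 = A1; e.g. studio (Keeper) can still go to archive. Fixed point.
Runner's winning region = {dock, pantry}.

dock, pantry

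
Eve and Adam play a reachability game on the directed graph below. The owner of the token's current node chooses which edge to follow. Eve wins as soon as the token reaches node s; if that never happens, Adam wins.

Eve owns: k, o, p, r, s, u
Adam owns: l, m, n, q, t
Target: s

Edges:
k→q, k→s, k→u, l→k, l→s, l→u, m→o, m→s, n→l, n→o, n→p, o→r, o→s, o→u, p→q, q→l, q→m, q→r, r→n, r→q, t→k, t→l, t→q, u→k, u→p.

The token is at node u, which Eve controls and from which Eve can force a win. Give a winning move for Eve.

A0 = {s}
A1: add {k, o} — k (Eve) has k→s; o (Eve) has o→s.
A2: add {m, u} — m (Adam): all of {o, s} already in; u (Eve) has u→k.
A3: add {l} — l (Adam): all of {k, s, u} already in.
A4 = A3; e.g. n (Adam) can still go to p. Fixed point.
From u, successor k is in the attractor (rank 1); the other successor p is not.

k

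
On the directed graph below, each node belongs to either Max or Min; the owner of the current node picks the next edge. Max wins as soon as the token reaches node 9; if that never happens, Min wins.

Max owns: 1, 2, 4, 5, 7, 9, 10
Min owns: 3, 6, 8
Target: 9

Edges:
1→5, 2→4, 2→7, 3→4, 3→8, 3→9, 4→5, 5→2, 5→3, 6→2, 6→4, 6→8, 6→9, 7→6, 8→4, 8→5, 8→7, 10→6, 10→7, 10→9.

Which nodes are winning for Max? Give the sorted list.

9, 10

A0 = {9}
A1: add {10} — 10 (Max) has 10→9.
A2 = A1; e.g. 1 (Max) has no edge into A1. Fixed point.
Max's winning region = {9, 10}.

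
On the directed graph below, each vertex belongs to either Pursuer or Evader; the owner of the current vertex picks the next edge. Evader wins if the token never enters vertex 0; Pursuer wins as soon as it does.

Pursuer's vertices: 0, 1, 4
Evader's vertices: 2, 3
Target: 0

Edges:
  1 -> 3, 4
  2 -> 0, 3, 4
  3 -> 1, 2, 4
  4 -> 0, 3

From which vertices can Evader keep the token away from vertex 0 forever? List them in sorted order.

A0 = {0}
A1: add {4} — 4 (Pursuer) has 4→0.
A2: add {1} — 1 (Pursuer) has 1→4.
A3 = A2; e.g. 2 (Evader) can still go to 3. Fixed point.
Pursuer's attractor = {0, 1, 4}; Evader avoids the target exactly from the complement.

2, 3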